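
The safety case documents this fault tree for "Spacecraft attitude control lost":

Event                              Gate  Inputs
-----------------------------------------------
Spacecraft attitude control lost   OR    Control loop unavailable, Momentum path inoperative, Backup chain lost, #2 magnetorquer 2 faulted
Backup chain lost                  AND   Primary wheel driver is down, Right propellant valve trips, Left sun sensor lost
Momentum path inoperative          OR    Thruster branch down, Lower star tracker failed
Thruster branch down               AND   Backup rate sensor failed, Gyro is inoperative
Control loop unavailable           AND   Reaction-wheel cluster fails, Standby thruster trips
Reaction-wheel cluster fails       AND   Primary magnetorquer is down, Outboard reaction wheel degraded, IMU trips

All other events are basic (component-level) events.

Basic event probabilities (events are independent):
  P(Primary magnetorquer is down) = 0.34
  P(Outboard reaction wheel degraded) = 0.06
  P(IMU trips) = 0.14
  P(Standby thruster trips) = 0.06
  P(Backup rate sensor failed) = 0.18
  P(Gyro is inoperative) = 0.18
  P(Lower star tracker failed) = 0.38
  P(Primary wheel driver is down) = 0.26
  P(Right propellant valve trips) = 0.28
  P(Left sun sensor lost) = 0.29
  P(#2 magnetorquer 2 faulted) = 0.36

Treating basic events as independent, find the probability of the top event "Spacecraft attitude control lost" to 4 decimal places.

0.6242

P(Reaction-wheel cluster fails) [AND] = 0.34 × 0.06 × 0.14 = 0.002856
P(Control loop unavailable) [AND] = 0.002856 × 0.06 = 0.000171
P(Thruster branch down) [AND] = 0.18 × 0.18 = 0.032400
P(Momentum path inoperative) [OR] = 1 − (1−0.032400) × (1−0.38) = 0.400088
P(Backup chain lost) [AND] = 0.26 × 0.28 × 0.29 = 0.021112
P(Spacecraft attitude control lost) [OR] = 1 − (1−0.000171) × (1−0.400088) × (1−0.021112) × (1−0.36) = 0.624226
Rounded to 4 decimal places: P(Spacecraft attitude control lost) ≈ 0.6242.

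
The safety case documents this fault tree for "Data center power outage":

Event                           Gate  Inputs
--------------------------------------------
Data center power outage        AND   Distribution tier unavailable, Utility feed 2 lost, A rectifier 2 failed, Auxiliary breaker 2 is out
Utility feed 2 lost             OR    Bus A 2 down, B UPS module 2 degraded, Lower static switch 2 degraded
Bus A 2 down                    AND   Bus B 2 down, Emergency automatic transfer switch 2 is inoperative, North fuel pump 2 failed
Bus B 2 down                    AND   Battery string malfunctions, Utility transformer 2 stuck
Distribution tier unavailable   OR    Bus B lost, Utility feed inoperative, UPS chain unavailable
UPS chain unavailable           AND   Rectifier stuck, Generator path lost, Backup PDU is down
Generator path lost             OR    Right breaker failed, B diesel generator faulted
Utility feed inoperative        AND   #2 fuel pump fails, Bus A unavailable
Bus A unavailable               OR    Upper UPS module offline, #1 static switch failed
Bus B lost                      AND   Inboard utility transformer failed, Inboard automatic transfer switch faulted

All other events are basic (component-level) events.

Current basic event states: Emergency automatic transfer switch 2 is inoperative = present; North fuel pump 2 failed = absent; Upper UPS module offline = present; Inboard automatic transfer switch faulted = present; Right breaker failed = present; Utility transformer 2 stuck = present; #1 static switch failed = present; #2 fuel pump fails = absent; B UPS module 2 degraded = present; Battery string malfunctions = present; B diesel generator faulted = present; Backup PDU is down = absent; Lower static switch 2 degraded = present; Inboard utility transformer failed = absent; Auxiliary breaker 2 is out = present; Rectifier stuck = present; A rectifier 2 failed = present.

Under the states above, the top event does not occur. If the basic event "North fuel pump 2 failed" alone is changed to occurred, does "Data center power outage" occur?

No

Counterfactual: set "North fuel pump 2 failed" to occurred.
Bus B lost [AND]: Inboard utility transformer failed=not, Inboard automatic transfer switch faulted=occurs → not all inputs occur → does not occur.
Bus A unavailable [OR]: Upper UPS module offline=occurs, #1 static switch failed=occurs → at least one input occurs → occurs.
Utility feed inoperative [AND]: #2 fuel pump fails=not, Bus A unavailable=occurs → not all inputs occur → does not occur.
Generator path lost [OR]: Right breaker failed=occurs, B diesel generator faulted=occurs → at least one input occurs → occurs.
UPS chain unavailable [AND]: Rectifier stuck=occurs, Generator path lost=occurs, Backup PDU is down=not → not all inputs occur → does not occur.
Distribution tier unavailable [OR]: Bus B lost=not, Utility feed inoperative=not, UPS chain unavailable=not → no input occurs → does not occur.
Bus B 2 down [AND]: Battery string malfunctions=occurs, Utility transformer 2 stuck=occurs → all inputs occur → occurs.
Bus A 2 down [AND]: Bus B 2 down=occurs, Emergency automatic transfer switch 2 is inoperative=occurs, North fuel pump 2 failed=occurs → all inputs occur → occurs.
Utility feed 2 lost [OR]: Bus A 2 down=occurs, B UPS module 2 degraded=occurs, Lower static switch 2 degraded=occurs → at least one input occurs → occurs.
Data center power outage [AND]: Distribution tier unavailable=not, Utility feed 2 lost=occurs, A rectifier 2 failed=occurs, Auxiliary breaker 2 is out=occurs → not all inputs occur → does not occur.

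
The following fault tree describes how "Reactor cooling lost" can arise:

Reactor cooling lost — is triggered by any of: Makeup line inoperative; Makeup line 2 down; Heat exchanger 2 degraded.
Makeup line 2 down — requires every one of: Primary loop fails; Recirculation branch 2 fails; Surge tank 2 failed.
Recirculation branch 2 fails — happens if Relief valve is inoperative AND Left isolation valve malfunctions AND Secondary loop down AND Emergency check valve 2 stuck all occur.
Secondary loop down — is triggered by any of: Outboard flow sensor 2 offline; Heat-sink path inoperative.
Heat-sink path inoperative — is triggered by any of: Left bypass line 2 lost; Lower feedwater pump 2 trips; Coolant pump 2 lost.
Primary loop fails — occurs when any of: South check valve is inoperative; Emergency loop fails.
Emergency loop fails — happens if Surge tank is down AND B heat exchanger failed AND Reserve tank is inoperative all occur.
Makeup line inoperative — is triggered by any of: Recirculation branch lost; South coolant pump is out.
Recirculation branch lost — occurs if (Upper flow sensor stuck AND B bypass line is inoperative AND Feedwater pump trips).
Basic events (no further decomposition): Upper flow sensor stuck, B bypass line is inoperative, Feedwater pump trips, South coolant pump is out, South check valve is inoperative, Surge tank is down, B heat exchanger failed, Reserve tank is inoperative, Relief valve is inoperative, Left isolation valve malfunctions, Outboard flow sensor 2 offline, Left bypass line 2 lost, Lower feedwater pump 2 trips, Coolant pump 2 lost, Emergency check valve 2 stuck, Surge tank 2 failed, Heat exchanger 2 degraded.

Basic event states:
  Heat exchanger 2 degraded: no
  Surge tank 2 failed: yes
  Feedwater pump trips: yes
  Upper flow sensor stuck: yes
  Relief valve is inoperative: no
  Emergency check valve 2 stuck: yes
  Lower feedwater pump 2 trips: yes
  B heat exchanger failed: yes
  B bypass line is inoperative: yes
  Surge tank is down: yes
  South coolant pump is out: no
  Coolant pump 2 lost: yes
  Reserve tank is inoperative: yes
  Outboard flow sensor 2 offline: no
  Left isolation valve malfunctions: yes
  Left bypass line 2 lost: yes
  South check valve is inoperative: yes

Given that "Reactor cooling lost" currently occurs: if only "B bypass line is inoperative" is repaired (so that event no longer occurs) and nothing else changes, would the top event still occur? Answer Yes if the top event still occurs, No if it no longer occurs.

Counterfactual: set "B bypass line is inoperative" to not occurred.
Recirculation branch lost [AND]: Upper flow sensor stuck=occurs, B bypass line is inoperative=not, Feedwater pump trips=occurs → not all inputs occur → does not occur.
Makeup line inoperative [OR]: Recirculation branch lost=not, South coolant pump is out=not → no input occurs → does not occur.
Emergency loop fails [AND]: Surge tank is down=occurs, B heat exchanger failed=occurs, Reserve tank is inoperative=occurs → all inputs occur → occurs.
Primary loop fails [OR]: South check valve is inoperative=occurs, Emergency loop fails=occurs → at least one input occurs → occurs.
Heat-sink path inoperative [OR]: Left bypass line 2 lost=occurs, Lower feedwater pump 2 trips=occurs, Coolant pump 2 lost=occurs → at least one input occurs → occurs.
Secondary loop down [OR]: Outboard flow sensor 2 offline=not, Heat-sink path inoperative=occurs → at least one input occurs → occurs.
Recirculation branch 2 fails [AND]: Relief valve is inoperative=not, Left isolation valve malfunctions=occurs, Secondary loop down=occurs, Emergency check valve 2 stuck=occurs → not all inputs occur → does not occur.
Makeup line 2 down [AND]: Primary loop fails=occurs, Recirculation branch 2 fails=not, Surge tank 2 failed=occurs → not all inputs occur → does not occur.
Reactor cooling lost [OR]: Makeup line inoperative=not, Makeup line 2 down=not, Heat exchanger 2 degraded=not → no input occurs → does not occur.

No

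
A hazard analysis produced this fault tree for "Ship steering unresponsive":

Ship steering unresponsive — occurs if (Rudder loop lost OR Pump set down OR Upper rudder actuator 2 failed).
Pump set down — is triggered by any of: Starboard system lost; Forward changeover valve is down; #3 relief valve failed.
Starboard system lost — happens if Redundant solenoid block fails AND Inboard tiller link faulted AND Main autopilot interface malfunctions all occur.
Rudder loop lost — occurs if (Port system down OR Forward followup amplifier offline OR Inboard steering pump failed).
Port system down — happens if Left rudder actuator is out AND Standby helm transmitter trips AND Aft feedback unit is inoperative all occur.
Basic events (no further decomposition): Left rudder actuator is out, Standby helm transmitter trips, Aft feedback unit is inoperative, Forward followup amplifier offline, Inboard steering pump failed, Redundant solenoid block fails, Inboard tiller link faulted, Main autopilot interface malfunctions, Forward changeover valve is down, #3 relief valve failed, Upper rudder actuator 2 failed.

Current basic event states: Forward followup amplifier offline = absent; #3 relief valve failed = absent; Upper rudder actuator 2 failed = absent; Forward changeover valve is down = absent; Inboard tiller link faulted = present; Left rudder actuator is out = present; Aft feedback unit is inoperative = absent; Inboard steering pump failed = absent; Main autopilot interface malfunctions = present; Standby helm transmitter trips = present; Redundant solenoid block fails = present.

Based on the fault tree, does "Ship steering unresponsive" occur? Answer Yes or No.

Yes

Port system down [AND]: Left rudder actuator is out=occurs, Standby helm transmitter trips=occurs, Aft feedback unit is inoperative=not → not all inputs occur → does not occur.
Rudder loop lost [OR]: Port system down=not, Forward followup amplifier offline=not, Inboard steering pump failed=not → no input occurs → does not occur.
Starboard system lost [AND]: Redundant solenoid block fails=occurs, Inboard tiller link faulted=occurs, Main autopilot interface malfunctions=occurs → all inputs occur → occurs.
Pump set down [OR]: Starboard system lost=occurs, Forward changeover valve is down=not, #3 relief valve failed=not → at least one input occurs → occurs.
Ship steering unresponsive [OR]: Rudder loop lost=not, Pump set down=occurs, Upper rudder actuator 2 failed=not → at least one input occurs → occurs.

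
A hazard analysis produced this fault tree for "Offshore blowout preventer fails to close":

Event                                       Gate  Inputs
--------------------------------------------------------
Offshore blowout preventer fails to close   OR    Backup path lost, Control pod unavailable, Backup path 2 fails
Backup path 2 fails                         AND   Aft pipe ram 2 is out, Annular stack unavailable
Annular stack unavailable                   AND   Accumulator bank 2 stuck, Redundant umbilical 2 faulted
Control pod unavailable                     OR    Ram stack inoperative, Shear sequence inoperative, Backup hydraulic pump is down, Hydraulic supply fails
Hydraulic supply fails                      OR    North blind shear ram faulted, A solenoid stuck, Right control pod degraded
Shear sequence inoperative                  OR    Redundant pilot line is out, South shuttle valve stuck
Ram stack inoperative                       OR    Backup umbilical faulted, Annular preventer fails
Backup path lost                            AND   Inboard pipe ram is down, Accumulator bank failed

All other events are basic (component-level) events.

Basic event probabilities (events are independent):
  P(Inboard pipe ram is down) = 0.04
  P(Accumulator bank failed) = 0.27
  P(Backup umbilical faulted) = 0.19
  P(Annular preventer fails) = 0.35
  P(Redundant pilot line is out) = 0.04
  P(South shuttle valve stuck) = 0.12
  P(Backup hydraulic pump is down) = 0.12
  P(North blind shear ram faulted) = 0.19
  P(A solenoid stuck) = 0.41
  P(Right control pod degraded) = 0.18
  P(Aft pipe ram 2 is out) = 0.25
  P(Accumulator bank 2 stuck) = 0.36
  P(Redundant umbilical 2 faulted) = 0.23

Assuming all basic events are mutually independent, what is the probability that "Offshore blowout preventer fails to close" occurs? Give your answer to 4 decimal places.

P(Backup path lost) [AND] = 0.04 × 0.27 = 0.010800
P(Ram stack inoperative) [OR] = 1 − (1−0.19) × (1−0.35) = 0.473500
P(Shear sequence inoperative) [OR] = 1 − (1−0.04) × (1−0.12) = 0.155200
P(Hydraulic supply fails) [OR] = 1 − (1−0.19) × (1−0.41) × (1−0.18) = 0.608122
P(Control pod unavailable) [OR] = 1 − (1−0.473500) × (1−0.155200) × (1−0.12) × (1−0.608122) = 0.846614
P(Annular stack unavailable) [AND] = 0.36 × 0.23 = 0.082800
P(Backup path 2 fails) [AND] = 0.25 × 0.082800 = 0.020700
P(Offshore blowout preventer fails to close) [OR] = 1 − (1−0.010800) × (1−0.846614) × (1−0.020700) = 0.851411
Rounded to 4 decimal places: P(Offshore blowout preventer fails to close) ≈ 0.8514.

0.8514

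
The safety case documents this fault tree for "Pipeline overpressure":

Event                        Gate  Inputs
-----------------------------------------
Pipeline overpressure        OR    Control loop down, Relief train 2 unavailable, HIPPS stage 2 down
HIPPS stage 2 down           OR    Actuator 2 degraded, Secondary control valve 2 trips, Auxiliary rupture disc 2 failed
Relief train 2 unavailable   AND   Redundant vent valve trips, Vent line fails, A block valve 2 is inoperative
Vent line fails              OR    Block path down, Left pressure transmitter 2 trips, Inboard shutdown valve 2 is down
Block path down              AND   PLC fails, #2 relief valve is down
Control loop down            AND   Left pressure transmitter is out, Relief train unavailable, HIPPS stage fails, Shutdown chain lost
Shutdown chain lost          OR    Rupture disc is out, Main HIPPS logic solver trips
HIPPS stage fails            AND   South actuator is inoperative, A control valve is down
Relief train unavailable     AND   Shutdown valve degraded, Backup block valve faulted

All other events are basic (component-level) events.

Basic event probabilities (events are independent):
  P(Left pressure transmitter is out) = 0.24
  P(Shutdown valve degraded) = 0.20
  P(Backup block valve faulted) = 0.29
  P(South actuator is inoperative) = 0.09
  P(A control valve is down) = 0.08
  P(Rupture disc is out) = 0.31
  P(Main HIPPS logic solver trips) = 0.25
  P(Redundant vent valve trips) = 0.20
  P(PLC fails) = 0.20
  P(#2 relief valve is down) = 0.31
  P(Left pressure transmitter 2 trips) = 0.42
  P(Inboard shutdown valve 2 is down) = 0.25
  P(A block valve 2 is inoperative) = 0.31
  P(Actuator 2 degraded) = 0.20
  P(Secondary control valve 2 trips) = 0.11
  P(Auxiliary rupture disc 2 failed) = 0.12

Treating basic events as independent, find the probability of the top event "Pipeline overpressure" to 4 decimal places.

0.3965

P(Relief train unavailable) [AND] = 0.20 × 0.29 = 0.058000
P(HIPPS stage fails) [AND] = 0.09 × 0.08 = 0.007200
P(Shutdown chain lost) [OR] = 1 − (1−0.31) × (1−0.25) = 0.482500
P(Control loop down) [AND] = 0.24 × 0.058000 × 0.007200 × 0.482500 = 0.000048
P(Block path down) [AND] = 0.20 × 0.31 = 0.062000
P(Vent line fails) [OR] = 1 − (1−0.062000) × (1−0.42) × (1−0.25) = 0.591970
P(Relief train 2 unavailable) [AND] = 0.20 × 0.591970 × 0.31 = 0.036702
P(HIPPS stage 2 down) [OR] = 1 − (1−0.20) × (1−0.11) × (1−0.12) = 0.373440
P(Pipeline overpressure) [OR] = 1 − (1−0.000048) × (1−0.036702) × (1−0.373440) = 0.396465
Rounded to 4 decimal places: P(Pipeline overpressure) ≈ 0.3965.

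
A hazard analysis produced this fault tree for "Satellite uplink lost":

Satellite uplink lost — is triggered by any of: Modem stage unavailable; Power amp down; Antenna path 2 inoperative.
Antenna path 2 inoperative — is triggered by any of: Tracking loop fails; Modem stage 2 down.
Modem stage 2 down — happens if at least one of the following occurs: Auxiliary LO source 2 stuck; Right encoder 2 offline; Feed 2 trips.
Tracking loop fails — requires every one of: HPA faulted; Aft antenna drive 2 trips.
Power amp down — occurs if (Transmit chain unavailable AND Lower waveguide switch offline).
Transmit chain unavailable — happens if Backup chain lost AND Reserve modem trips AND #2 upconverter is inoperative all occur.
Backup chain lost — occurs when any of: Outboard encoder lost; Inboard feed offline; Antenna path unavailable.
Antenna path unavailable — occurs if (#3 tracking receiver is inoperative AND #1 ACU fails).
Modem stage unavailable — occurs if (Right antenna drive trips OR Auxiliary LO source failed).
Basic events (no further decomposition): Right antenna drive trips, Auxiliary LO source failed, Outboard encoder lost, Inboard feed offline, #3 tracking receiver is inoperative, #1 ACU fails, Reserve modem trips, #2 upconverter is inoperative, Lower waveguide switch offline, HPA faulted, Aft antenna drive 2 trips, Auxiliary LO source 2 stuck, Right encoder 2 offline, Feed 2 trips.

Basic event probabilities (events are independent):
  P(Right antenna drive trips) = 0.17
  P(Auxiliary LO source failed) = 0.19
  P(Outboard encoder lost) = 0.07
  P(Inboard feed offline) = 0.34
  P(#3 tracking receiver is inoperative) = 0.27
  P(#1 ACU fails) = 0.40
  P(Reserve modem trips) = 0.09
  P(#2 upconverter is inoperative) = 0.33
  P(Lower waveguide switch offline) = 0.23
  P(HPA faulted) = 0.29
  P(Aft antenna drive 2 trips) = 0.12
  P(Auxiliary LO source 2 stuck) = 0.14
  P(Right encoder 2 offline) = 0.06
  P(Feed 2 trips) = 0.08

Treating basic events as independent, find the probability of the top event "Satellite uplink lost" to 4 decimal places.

P(Modem stage unavailable) [OR] = 1 − (1−0.17) × (1−0.19) = 0.327700
P(Antenna path unavailable) [AND] = 0.27 × 0.40 = 0.108000
P(Backup chain lost) [OR] = 1 − (1−0.07) × (1−0.34) × (1−0.108000) = 0.452490
P(Transmit chain unavailable) [AND] = 0.452490 × 0.09 × 0.33 = 0.013439
P(Power amp down) [AND] = 0.013439 × 0.23 = 0.003091
P(Tracking loop fails) [AND] = 0.29 × 0.12 = 0.034800
P(Modem stage 2 down) [OR] = 1 − (1−0.14) × (1−0.06) × (1−0.08) = 0.256272
P(Antenna path 2 inoperative) [OR] = 1 − (1−0.034800) × (1−0.256272) = 0.282154
P(Satellite uplink lost) [OR] = 1 − (1−0.327700) × (1−0.003091) × (1−0.282154) = 0.518884
Rounded to 4 decimal places: P(Satellite uplink lost) ≈ 0.5189.

0.5189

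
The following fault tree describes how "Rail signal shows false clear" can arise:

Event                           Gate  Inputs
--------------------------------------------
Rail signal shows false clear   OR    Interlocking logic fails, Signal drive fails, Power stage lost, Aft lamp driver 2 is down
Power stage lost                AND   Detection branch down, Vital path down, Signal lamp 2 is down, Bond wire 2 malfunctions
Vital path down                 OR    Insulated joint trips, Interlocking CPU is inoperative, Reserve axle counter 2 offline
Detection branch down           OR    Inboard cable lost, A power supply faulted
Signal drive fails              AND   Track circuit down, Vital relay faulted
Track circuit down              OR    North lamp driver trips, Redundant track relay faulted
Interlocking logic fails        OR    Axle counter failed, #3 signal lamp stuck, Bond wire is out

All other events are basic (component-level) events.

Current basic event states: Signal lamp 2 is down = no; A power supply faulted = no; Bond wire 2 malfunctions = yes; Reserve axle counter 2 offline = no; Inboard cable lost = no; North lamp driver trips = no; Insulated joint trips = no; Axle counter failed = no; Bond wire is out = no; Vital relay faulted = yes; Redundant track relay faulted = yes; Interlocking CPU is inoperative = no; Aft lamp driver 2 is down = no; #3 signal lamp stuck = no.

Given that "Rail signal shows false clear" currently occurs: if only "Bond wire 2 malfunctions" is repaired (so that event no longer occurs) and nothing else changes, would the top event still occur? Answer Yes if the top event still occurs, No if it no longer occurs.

Counterfactual: set "Bond wire 2 malfunctions" to not occurred.
Interlocking logic fails [OR]: Axle counter failed=not, #3 signal lamp stuck=not, Bond wire is out=not → no input occurs → does not occur.
Track circuit down [OR]: North lamp driver trips=not, Redundant track relay faulted=occurs → at least one input occurs → occurs.
Signal drive fails [AND]: Track circuit down=occurs, Vital relay faulted=occurs → all inputs occur → occurs.
Detection branch down [OR]: Inboard cable lost=not, A power supply faulted=not → no input occurs → does not occur.
Vital path down [OR]: Insulated joint trips=not, Interlocking CPU is inoperative=not, Reserve axle counter 2 offline=not → no input occurs → does not occur.
Power stage lost [AND]: Detection branch down=not, Vital path down=not, Signal lamp 2 is down=not, Bond wire 2 malfunctions=not → not all inputs occur → does not occur.
Rail signal shows false clear [OR]: Interlocking logic fails=not, Signal drive fails=occurs, Power stage lost=not, Aft lamp driver 2 is down=not → at least one input occurs → occurs.

Yes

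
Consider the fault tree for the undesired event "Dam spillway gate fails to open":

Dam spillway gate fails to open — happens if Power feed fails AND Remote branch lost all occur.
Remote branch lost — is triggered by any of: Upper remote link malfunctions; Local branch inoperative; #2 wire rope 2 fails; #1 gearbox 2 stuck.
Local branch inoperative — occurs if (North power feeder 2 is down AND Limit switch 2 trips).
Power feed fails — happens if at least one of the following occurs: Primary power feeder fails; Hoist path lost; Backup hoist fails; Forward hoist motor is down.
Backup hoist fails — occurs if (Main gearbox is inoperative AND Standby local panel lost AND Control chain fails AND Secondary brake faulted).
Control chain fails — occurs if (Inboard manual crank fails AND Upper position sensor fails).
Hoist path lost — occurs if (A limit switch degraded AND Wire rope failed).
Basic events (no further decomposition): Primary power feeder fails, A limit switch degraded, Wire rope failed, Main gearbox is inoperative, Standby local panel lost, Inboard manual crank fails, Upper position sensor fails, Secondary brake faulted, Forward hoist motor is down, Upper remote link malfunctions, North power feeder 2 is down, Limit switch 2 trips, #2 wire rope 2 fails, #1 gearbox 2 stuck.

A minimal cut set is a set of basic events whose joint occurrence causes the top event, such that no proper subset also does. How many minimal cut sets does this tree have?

Hoist path lost [AND]: one cut set from each child combined → 1 × 1 = 1 cut set(s).
Control chain fails [AND]: one cut set from each child combined → 1 × 1 = 1 cut set(s).
Backup hoist fails [AND]: one cut set from each child combined → 1 × 1 × 1 × 1 = 1 cut set(s).
Power feed fails [OR]: union of children's cut sets → 4 cut set(s).
Local branch inoperative [AND]: one cut set from each child combined → 1 × 1 = 1 cut set(s).
Remote branch lost [OR]: union of children's cut sets → 4 cut set(s).
Dam spillway gate fails to open [AND]: one cut set from each child combined → 4 × 4 = 16 cut set(s).

16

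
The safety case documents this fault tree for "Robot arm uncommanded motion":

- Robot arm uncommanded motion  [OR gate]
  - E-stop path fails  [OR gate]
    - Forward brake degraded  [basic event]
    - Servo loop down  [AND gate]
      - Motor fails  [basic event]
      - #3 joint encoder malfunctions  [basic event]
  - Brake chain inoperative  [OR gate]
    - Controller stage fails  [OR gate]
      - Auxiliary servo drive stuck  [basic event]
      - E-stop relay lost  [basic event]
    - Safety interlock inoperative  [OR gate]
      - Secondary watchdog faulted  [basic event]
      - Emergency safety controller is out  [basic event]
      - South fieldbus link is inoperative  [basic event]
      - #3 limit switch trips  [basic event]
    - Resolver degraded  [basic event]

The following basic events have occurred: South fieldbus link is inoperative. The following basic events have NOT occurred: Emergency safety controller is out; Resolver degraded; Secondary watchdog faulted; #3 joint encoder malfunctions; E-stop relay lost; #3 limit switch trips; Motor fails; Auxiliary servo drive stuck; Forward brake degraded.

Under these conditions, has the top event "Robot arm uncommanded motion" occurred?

Servo loop down [AND]: Motor fails=not, #3 joint encoder malfunctions=not → not all inputs occur → does not occur.
E-stop path fails [OR]: Forward brake degraded=not, Servo loop down=not → no input occurs → does not occur.
Controller stage fails [OR]: Auxiliary servo drive stuck=not, E-stop relay lost=not → no input occurs → does not occur.
Safety interlock inoperative [OR]: Secondary watchdog faulted=not, Emergency safety controller is out=not, South fieldbus link is inoperative=occurs, #3 limit switch trips=not → at least one input occurs → occurs.
Brake chain inoperative [OR]: Controller stage fails=not, Safety interlock inoperative=occurs, Resolver degraded=not → at least one input occurs → occurs.
Robot arm uncommanded motion [OR]: E-stop path fails=not, Brake chain inoperative=occurs → at least one input occurs → occurs.

Yes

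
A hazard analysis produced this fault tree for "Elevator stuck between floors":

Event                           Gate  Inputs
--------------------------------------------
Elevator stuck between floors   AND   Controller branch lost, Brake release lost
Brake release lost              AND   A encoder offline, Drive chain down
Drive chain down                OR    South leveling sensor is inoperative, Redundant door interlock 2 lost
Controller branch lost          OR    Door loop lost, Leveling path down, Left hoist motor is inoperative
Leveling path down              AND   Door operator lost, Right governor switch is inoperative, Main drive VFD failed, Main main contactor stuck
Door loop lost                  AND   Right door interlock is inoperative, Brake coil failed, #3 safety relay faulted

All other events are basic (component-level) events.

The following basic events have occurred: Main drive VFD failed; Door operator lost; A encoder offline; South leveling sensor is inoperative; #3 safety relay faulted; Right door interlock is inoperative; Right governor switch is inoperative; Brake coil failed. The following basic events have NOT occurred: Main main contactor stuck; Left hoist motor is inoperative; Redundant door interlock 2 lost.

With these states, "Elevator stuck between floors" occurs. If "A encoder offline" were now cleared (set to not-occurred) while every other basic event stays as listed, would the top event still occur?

No

Counterfactual: set "A encoder offline" to not occurred.
Door loop lost [AND]: Right door interlock is inoperative=occurs, Brake coil failed=occurs, #3 safety relay faulted=occurs → all inputs occur → occurs.
Leveling path down [AND]: Door operator lost=occurs, Right governor switch is inoperative=occurs, Main drive VFD failed=occurs, Main main contactor stuck=not → not all inputs occur → does not occur.
Controller branch lost [OR]: Door loop lost=occurs, Leveling path down=not, Left hoist motor is inoperative=not → at least one input occurs → occurs.
Drive chain down [OR]: South leveling sensor is inoperative=occurs, Redundant door interlock 2 lost=not → at least one input occurs → occurs.
Brake release lost [AND]: A encoder offline=not, Drive chain down=occurs → not all inputs occur → does not occur.
Elevator stuck between floors [AND]: Controller branch lost=occurs, Brake release lost=not → not all inputs occur → does not occur.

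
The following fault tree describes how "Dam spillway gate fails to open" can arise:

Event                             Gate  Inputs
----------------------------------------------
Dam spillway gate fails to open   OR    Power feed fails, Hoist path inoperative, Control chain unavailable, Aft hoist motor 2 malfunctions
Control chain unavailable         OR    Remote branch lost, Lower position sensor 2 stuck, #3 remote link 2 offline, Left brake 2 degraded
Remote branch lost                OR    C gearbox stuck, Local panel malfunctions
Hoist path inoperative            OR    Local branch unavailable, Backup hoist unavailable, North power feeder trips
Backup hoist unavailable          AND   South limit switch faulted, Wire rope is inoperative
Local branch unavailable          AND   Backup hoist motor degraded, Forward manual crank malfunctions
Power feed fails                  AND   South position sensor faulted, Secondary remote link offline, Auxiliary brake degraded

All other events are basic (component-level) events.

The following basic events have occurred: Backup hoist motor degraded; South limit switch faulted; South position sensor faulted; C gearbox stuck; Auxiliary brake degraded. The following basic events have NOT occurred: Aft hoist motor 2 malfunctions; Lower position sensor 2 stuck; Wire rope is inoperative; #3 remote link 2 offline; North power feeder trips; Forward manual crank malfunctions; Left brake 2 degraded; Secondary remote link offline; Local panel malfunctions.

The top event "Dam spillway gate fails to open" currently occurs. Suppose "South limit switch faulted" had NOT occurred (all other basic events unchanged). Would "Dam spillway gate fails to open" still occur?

Yes

Counterfactual: set "South limit switch faulted" to not occurred.
Power feed fails [AND]: South position sensor faulted=occurs, Secondary remote link offline=not, Auxiliary brake degraded=occurs → not all inputs occur → does not occur.
Local branch unavailable [AND]: Backup hoist motor degraded=occurs, Forward manual crank malfunctions=not → not all inputs occur → does not occur.
Backup hoist unavailable [AND]: South limit switch faulted=not, Wire rope is inoperative=not → not all inputs occur → does not occur.
Hoist path inoperative [OR]: Local branch unavailable=not, Backup hoist unavailable=not, North power feeder trips=not → no input occurs → does not occur.
Remote branch lost [OR]: C gearbox stuck=occurs, Local panel malfunctions=not → at least one input occurs → occurs.
Control chain unavailable [OR]: Remote branch lost=occurs, Lower position sensor 2 stuck=not, #3 remote link 2 offline=not, Left brake 2 degraded=not → at least one input occurs → occurs.
Dam spillway gate fails to open [OR]: Power feed fails=not, Hoist path inoperative=not, Control chain unavailable=occurs, Aft hoist motor 2 malfunctions=not → at least one input occurs → occurs.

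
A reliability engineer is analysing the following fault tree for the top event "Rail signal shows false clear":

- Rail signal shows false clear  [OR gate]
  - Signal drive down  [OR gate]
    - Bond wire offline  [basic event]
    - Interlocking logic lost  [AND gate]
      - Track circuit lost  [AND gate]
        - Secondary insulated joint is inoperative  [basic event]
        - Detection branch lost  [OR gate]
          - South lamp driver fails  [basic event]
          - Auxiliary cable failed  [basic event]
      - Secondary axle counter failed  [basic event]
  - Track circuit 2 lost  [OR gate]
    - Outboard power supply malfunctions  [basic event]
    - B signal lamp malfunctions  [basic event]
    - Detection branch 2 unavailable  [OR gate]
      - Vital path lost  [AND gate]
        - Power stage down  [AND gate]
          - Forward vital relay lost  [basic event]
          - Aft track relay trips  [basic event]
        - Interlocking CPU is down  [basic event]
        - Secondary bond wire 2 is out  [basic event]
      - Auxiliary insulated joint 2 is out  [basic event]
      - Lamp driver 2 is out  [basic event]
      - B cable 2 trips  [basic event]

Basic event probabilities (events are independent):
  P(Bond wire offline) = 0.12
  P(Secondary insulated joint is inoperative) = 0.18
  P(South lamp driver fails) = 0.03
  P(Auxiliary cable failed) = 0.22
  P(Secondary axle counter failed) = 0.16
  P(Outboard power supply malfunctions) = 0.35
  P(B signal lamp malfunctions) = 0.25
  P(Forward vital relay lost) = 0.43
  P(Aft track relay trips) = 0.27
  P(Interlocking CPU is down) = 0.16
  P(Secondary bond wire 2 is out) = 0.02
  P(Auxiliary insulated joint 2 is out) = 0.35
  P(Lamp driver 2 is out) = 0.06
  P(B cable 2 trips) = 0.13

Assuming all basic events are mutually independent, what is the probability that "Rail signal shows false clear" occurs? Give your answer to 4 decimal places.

P(Detection branch lost) [OR] = 1 − (1−0.03) × (1−0.22) = 0.243400
P(Track circuit lost) [AND] = 0.18 × 0.243400 = 0.043812
P(Interlocking logic lost) [AND] = 0.043812 × 0.16 = 0.007010
P(Signal drive down) [OR] = 1 − (1−0.12) × (1−0.007010) = 0.126169
P(Power stage down) [AND] = 0.43 × 0.27 = 0.116100
P(Vital path lost) [AND] = 0.116100 × 0.16 × 0.02 = 0.000372
P(Detection branch 2 unavailable) [OR] = 1 − (1−0.000372) × (1−0.35) × (1−0.06) × (1−0.13) = 0.468628
P(Track circuit 2 lost) [OR] = 1 − (1−0.35) × (1−0.25) × (1−0.468628) = 0.740956
P(Rail signal shows false clear) [OR] = 1 − (1−0.126169) × (1−0.740956) = 0.773639
Rounded to 4 decimal places: P(Rail signal shows false clear) ≈ 0.7736.

0.7736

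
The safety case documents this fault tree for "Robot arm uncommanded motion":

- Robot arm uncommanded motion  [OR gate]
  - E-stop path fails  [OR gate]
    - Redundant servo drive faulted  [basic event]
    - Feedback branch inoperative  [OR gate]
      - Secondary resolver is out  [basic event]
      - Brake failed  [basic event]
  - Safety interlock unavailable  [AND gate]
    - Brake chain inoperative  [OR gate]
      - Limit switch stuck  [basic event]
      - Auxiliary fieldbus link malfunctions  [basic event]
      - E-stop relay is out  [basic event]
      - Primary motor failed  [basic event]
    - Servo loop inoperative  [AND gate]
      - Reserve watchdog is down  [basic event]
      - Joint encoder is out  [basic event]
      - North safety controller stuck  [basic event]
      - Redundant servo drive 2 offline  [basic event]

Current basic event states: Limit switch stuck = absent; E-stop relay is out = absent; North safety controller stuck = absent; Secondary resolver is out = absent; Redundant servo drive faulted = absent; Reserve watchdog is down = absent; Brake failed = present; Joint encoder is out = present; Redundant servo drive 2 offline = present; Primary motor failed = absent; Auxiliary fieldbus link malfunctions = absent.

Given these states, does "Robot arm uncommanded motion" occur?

Feedback branch inoperative [OR]: Secondary resolver is out=not, Brake failed=occurs → at least one input occurs → occurs.
E-stop path fails [OR]: Redundant servo drive faulted=not, Feedback branch inoperative=occurs → at least one input occurs → occurs.
Brake chain inoperative [OR]: Limit switch stuck=not, Auxiliary fieldbus link malfunctions=not, E-stop relay is out=not, Primary motor failed=not → no input occurs → does not occur.
Servo loop inoperative [AND]: Reserve watchdog is down=not, Joint encoder is out=occurs, North safety controller stuck=not, Redundant servo drive 2 offline=occurs → not all inputs occur → does not occur.
Safety interlock unavailable [AND]: Brake chain inoperative=not, Servo loop inoperative=not → not all inputs occur → does not occur.
Robot arm uncommanded motion [OR]: E-stop path fails=occurs, Safety interlock unavailable=not → at least one input occurs → occurs.

Yes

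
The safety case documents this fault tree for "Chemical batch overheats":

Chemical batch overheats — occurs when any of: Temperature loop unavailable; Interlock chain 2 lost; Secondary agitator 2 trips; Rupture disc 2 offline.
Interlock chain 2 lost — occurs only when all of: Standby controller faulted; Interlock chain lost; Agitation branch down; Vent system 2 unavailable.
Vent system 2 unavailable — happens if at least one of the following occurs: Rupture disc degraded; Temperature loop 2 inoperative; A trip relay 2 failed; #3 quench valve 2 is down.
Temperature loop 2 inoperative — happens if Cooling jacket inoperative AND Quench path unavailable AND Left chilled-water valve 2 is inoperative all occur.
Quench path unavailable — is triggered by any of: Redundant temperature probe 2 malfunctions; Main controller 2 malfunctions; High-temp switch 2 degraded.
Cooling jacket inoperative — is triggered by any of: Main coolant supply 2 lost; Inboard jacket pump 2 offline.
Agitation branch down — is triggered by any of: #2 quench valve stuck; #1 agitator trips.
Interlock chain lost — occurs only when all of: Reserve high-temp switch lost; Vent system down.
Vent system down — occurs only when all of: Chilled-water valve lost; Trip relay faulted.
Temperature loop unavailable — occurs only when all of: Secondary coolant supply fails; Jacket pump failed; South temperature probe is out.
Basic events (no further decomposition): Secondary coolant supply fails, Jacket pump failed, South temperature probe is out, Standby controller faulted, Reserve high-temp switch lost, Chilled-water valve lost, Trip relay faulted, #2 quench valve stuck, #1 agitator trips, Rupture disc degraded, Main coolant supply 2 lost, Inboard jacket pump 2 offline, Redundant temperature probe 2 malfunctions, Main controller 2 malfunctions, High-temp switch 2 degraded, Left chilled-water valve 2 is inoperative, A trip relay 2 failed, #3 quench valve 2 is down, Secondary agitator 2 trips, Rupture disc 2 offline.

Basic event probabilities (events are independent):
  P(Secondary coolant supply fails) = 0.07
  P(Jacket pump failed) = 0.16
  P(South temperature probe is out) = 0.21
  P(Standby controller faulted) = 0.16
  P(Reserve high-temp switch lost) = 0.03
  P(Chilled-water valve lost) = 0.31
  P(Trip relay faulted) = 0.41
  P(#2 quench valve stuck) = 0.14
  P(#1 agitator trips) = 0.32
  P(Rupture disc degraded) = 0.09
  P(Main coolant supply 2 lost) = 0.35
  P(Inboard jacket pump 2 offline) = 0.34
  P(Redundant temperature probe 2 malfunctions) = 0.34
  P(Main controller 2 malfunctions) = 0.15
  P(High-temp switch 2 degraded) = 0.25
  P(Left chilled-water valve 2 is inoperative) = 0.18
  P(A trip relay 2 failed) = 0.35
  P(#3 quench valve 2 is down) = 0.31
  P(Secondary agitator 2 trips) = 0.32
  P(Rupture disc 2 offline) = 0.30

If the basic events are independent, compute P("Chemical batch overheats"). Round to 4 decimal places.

0.5252

P(Temperature loop unavailable) [AND] = 0.07 × 0.16 × 0.21 = 0.002352
P(Vent system down) [AND] = 0.31 × 0.41 = 0.127100
P(Interlock chain lost) [AND] = 0.03 × 0.127100 = 0.003813
P(Agitation branch down) [OR] = 1 − (1−0.14) × (1−0.32) = 0.415200
P(Cooling jacket inoperative) [OR] = 1 − (1−0.35) × (1−0.34) = 0.571000
P(Quench path unavailable) [OR] = 1 − (1−0.34) × (1−0.15) × (1−0.25) = 0.579250
P(Temperature loop 2 inoperative) [AND] = 0.571000 × 0.579250 × 0.18 = 0.059535
P(Vent system 2 unavailable) [OR] = 1 − (1−0.09) × (1−0.059535) × (1−0.35) × (1−0.31) = 0.616163
P(Interlock chain 2 lost) [AND] = 0.16 × 0.003813 × 0.415200 × 0.616163 = 0.000156
P(Chemical batch overheats) [OR] = 1 − (1−0.002352) × (1−0.000156) × (1−0.32) × (1−0.30) = 0.525194
Rounded to 4 decimal places: P(Chemical batch overheats) ≈ 0.5252.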